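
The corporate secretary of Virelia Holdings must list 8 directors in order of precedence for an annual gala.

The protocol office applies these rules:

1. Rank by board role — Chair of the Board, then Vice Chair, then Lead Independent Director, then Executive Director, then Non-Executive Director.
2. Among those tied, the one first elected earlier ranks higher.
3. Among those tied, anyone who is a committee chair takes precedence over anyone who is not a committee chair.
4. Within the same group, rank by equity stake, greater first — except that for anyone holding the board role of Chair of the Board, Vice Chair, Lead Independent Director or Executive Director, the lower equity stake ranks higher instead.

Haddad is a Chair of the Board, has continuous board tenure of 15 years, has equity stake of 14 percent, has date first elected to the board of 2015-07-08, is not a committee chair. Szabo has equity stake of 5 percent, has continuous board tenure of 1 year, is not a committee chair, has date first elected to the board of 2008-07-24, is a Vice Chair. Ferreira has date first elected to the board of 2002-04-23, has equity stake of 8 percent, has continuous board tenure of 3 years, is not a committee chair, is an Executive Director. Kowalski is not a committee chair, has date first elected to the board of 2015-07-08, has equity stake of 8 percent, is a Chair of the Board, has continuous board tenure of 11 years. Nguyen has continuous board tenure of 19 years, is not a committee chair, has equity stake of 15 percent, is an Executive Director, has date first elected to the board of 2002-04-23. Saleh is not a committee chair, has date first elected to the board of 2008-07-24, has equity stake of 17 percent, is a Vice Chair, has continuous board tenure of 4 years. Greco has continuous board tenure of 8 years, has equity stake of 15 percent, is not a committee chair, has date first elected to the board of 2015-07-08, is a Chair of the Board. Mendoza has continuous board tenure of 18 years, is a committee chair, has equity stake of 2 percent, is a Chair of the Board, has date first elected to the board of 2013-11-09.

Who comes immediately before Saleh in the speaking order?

Szabo

By board role: Mendoza, Kowalski, Haddad and Greco (Chair of the Board); then Szabo and Saleh (Vice Chair); then Ferreira and Nguyen (Executive Director).
Among Mendoza, Kowalski, Haddad and Greco, by date first elected to the board (earlier first): Mendoza (2013-11-09) before Kowalski, Haddad and Greco (2015-07-08).
Kowalski, Haddad and Greco are each not a committee chair, so the next rule applies.
Among Kowalski, Haddad and Greco, by equity stake (lower first) (reversed rule for this group): Kowalski (8 percent) before Haddad (14 percent) before Greco (15 percent).
Szabo and Saleh both have date first elected to the board 2008-07-24, so the next rule applies.
Szabo and Saleh are each not a committee chair, so the next rule applies.
Among Szabo and Saleh, by equity stake (lower first) (reversed rule for this group): Szabo (5 percent) before Saleh (17 percent).
Ferreira and Nguyen both have date first elected to the board 2002-04-23, so the next rule applies.
Ferreira and Nguyen are each not a committee chair, so the next rule applies.
Among Ferreira and Nguyen, by equity stake (lower first) (reversed rule for this group): Ferreira (8 percent) before Nguyen (15 percent).
Order: Mendoza, Kowalski, Haddad, Greco, Szabo, Saleh, Ferreira, Nguyen.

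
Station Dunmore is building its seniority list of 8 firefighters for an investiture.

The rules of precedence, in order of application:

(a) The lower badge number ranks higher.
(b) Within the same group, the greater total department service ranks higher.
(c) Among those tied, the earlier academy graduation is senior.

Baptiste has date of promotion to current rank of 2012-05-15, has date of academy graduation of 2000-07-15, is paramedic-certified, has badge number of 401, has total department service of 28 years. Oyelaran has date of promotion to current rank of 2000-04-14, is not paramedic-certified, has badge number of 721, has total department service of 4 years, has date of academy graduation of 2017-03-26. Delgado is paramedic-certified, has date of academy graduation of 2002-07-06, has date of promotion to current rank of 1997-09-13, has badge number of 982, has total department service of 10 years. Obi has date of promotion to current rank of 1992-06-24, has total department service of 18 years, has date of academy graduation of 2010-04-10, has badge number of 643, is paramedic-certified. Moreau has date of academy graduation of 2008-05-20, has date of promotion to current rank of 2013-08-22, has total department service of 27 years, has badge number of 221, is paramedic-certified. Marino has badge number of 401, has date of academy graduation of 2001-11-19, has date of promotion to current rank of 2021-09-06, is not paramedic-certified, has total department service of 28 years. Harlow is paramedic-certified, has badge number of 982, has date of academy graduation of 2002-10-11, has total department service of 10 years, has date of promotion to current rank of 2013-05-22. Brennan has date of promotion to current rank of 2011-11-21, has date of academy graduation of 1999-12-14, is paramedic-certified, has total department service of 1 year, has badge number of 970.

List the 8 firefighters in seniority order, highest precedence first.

Moreau, Baptiste, Marino, Obi, Oyelaran, Brennan, Delgado, Harlow

By badge number (lower first): Moreau (221); then Baptiste and Marino (both 401); then Obi (643); then Oyelaran (721); then Brennan (970); then Delgado and Harlow (both 982).
Baptiste and Marino both have total department service 28 years, so the next rule applies.
Among Baptiste and Marino, by date of academy graduation (earlier first): Baptiste (2000-07-15) before Marino (2001-11-19).
Delgado and Harlow both have total department service 10 years, so the next rule applies.
Among Delgado and Harlow, by date of academy graduation (earlier first): Delgado (2002-07-06) before Harlow (2002-10-11).
Full order: Moreau, Baptiste, Marino, Obi, Oyelaran, Brennan, Delgado, Harlow.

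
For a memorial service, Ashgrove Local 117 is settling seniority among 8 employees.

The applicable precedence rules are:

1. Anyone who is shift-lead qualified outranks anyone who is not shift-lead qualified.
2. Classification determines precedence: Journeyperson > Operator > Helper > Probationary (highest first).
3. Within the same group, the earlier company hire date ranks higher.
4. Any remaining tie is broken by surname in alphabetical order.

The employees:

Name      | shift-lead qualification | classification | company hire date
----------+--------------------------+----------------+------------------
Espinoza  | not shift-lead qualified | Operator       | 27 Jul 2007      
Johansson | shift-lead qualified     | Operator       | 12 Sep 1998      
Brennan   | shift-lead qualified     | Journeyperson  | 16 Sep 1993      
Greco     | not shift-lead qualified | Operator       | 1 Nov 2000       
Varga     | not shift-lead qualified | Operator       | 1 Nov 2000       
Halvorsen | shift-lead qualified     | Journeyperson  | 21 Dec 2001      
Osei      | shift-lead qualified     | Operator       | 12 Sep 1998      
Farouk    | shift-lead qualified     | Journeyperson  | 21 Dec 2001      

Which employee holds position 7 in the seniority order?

Varga

By the first rule: Brennan, Farouk, Halvorsen, Johansson and Osei (each shift-lead qualified); then Greco, Varga and Espinoza (each not shift-lead qualified).
Among Brennan, Farouk, Halvorsen, Johansson and Osei, by classification: Brennan, Farouk and Halvorsen (Journeyperson) before Johansson and Osei (Operator).
Among Brennan, Farouk and Halvorsen, by company hire date (earlier first): Brennan (16 Sep 1993) before Farouk and Halvorsen (21 Dec 2001).
Among Farouk and Halvorsen, alphabetically by surname: Farouk before Halvorsen.
Johansson and Osei both have company hire date 12 Sep 1998, so the next rule applies.
Among Johansson and Osei, alphabetically by surname: Johansson before Osei.
Greco, Varga and Espinoza are each Operator, so the next rule applies.
Among Greco, Varga and Espinoza, by company hire date (earlier first): Greco and Varga (1 Nov 2000) before Espinoza (27 Jul 2007).
Among Greco and Varga, alphabetically by surname: Greco before Varga.
Order: Brennan, Farouk, Halvorsen, Johansson, Osei, Greco, Varga, Espinoza.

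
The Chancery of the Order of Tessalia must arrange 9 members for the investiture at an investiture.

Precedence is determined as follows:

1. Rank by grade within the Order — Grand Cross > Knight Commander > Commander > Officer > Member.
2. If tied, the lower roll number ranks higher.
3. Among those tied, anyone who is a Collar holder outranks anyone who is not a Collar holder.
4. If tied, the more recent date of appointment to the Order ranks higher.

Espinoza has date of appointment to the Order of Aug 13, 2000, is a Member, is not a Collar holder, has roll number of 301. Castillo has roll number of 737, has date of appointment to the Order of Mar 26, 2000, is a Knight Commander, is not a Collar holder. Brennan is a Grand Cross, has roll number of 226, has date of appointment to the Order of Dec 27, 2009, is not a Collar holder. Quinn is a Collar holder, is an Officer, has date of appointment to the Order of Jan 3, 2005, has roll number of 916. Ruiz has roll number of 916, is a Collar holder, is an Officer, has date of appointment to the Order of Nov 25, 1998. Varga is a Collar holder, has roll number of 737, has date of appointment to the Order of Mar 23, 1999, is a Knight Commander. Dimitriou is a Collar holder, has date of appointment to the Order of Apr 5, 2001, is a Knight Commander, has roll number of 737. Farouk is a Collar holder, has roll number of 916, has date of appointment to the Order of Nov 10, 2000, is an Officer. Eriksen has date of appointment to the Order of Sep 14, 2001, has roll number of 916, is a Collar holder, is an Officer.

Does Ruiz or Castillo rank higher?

Castillo

By grade within the Order: Brennan (Grand Cross); then Dimitriou, Varga and Castillo (Knight Commander); then Quinn, Eriksen, Farouk and Ruiz (Officer); then Espinoza (Member).
Dimitriou, Varga and Castillo all have roll number 737, so the next rule applies.
Among Dimitriou, Varga and Castillo, a Collar holder before not a Collar holder: Dimitriou and Varga (a Collar holder) before Castillo (not a Collar holder).
Among Dimitriou and Varga, by date of appointment to the Order (later first): Dimitriou (Apr 5, 2001) before Varga (Mar 23, 1999).
Quinn, Eriksen, Farouk and Ruiz all have roll number 916, so the next rule applies.
Quinn, Eriksen, Farouk and Ruiz are each a Collar holder, so the next rule applies.
Among Quinn, Eriksen, Farouk and Ruiz, by date of appointment to the Order (later first): Quinn (Jan 3, 2005) before Eriksen (Sep 14, 2001) before Farouk (Nov 10, 2000) before Ruiz (Nov 25, 1998).
So Castillo takes precedence.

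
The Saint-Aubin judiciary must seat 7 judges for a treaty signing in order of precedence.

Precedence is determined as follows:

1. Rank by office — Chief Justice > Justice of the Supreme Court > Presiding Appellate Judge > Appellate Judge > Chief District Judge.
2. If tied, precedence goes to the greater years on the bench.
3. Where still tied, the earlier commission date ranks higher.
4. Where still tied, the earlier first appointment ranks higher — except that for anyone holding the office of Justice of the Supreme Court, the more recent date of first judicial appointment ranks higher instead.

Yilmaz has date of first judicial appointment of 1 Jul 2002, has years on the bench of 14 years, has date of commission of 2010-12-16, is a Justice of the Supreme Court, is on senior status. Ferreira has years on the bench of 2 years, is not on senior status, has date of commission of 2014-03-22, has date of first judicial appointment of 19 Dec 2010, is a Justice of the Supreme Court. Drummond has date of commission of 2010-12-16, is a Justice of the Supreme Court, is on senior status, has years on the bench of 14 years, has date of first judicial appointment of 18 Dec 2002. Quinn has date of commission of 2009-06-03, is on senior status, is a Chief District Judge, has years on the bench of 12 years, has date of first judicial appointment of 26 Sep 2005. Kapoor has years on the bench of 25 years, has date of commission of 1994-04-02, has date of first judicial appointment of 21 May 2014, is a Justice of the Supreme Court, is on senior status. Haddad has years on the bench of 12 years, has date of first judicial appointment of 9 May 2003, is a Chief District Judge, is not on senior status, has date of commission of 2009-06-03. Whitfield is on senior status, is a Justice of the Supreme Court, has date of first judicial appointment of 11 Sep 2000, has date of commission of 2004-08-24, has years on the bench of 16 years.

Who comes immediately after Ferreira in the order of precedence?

By office: Kapoor, Whitfield, Drummond, Yilmaz and Ferreira (Justice of the Supreme Court); then Haddad and Quinn (Chief District Judge).
Among Kapoor, Whitfield, Drummond, Yilmaz and Ferreira, by years on the bench (higher first): Kapoor (25 years) before Whitfield (16 years) before Drummond and Yilmaz (14 years) before Ferreira (2 years).
Drummond and Yilmaz both have date of commission 2010-12-16, so the next rule applies.
Among Drummond and Yilmaz, by date of first judicial appointment (later first) (reversed rule for this group): Drummond (18 Dec 2002) before Yilmaz (1 Jul 2002).
Haddad and Quinn both have years on the bench 12 years, so the next rule applies.
Haddad and Quinn both have date of commission 2009-06-03, so the next rule applies.
Among Haddad and Quinn, by date of first judicial appointment (earlier first): Haddad (9 May 2003) before Quinn (26 Sep 2005).
Order: Kapoor, Whitfield, Drummond, Yilmaz, Ferreira, Haddad, Quinn.

Haddad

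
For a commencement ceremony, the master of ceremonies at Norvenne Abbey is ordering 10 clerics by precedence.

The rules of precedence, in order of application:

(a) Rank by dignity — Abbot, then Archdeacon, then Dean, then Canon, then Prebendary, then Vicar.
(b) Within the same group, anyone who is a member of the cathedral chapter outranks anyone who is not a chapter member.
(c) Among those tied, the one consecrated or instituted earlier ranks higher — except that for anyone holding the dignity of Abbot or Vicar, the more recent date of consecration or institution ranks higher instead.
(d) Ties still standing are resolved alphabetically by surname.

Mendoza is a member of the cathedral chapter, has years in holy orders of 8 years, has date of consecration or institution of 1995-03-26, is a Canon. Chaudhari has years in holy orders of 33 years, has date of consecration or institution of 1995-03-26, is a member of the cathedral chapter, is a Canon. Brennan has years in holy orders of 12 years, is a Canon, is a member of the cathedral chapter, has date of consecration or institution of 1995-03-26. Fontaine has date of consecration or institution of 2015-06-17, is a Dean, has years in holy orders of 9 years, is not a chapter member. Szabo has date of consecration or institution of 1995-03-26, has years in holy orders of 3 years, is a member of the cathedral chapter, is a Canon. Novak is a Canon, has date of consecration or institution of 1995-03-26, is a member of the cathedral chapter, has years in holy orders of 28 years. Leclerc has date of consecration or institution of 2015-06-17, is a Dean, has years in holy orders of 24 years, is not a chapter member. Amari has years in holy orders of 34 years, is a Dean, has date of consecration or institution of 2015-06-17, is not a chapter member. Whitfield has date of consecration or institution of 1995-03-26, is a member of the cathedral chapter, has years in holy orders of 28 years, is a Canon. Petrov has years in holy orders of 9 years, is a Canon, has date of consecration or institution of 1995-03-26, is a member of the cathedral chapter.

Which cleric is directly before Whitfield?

By dignity: Amari, Fontaine and Leclerc (Dean); then Brennan, Chaudhari, Mendoza, Novak, Petrov, Szabo and Whitfield (Canon).
Amari, Fontaine and Leclerc are each not a chapter member, so the next rule applies.
Amari, Fontaine and Leclerc all have date of consecration or institution 2015-06-17, so the next rule applies.
Among Amari, Fontaine and Leclerc, alphabetically by surname: Amari before Fontaine before Leclerc.
Brennan, Chaudhari, Mendoza, Novak, Petrov, Szabo and Whitfield are each a member of the cathedral chapter, so the next rule applies.
Brennan, Chaudhari, Mendoza, Novak, Petrov, Szabo and Whitfield all have date of consecration or institution 1995-03-26, so the next rule applies.
Among Brennan, Chaudhari, Mendoza, Novak, Petrov, Szabo and Whitfield, alphabetically by surname: Brennan before Chaudhari before Mendoza before Novak before Petrov before Szabo before Whitfield.
Order: Amari, Fontaine, Leclerc, Brennan, Chaudhari, Mendoza, Novak, Petrov, Szabo, Whitfield.

Szabo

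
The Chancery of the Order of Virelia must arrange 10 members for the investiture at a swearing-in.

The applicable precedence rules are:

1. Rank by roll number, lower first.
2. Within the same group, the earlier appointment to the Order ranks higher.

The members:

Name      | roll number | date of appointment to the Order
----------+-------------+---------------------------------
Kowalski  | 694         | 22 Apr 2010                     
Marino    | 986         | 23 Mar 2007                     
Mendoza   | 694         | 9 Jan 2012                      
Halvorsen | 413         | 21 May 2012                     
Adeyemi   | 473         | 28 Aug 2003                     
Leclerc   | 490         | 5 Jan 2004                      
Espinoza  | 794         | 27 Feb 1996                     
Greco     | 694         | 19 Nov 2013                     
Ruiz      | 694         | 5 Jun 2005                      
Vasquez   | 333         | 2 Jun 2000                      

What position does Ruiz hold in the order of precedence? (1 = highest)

By roll number (lower first): Vasquez (333); then Halvorsen (413); then Adeyemi (473); then Leclerc (490); then Ruiz, Kowalski, Mendoza and Greco (each 694); then Espinoza (794); then Marino (986).
Among Ruiz, Kowalski, Mendoza and Greco, by date of appointment to the Order (earlier first): Ruiz (5 Jun 2005) before Kowalski (22 Apr 2010) before Mendoza (9 Jan 2012) before Greco (19 Nov 2013).
Order: Vasquez, Halvorsen, Adeyemi, Leclerc, Ruiz, Kowalski, Mendoza, Greco, Espinoza, Marino. So position 5.

5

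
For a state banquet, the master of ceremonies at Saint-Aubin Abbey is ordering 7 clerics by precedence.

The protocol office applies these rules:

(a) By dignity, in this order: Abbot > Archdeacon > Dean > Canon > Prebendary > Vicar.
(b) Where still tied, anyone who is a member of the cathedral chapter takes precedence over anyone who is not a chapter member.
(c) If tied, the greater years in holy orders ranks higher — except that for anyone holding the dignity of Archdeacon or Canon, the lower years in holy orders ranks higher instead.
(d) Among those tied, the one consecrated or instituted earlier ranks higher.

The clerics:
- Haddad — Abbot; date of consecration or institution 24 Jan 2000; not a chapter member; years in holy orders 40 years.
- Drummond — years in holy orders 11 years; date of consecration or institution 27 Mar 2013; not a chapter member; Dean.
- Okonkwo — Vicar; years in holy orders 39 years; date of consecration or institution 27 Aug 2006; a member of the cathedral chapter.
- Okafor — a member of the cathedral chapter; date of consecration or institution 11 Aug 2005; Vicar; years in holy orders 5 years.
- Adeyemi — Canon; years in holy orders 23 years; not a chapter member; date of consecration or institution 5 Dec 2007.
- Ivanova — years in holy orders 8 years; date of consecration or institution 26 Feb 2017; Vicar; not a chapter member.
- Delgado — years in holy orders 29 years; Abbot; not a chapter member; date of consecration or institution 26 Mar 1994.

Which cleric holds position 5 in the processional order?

By dignity: Haddad and Delgado (Abbot); then Drummond (Dean); then Adeyemi (Canon); then Okonkwo, Okafor and Ivanova (Vicar).
Haddad and Delgado are each not a chapter member, so the next rule applies.
Among Haddad and Delgado, by years in holy orders (higher first): Haddad (40 years) before Delgado (29 years).
Among Okonkwo, Okafor and Ivanova, a member of the cathedral chapter before not a chapter member: Okonkwo and Okafor (a member of the cathedral chapter) before Ivanova (not a chapter member).
Among Okonkwo and Okafor, by years in holy orders (higher first): Okonkwo (39 years) before Okafor (5 years).
Order: Haddad, Delgado, Drummond, Adeyemi, Okonkwo, Okafor, Ivanova.

Okonkwo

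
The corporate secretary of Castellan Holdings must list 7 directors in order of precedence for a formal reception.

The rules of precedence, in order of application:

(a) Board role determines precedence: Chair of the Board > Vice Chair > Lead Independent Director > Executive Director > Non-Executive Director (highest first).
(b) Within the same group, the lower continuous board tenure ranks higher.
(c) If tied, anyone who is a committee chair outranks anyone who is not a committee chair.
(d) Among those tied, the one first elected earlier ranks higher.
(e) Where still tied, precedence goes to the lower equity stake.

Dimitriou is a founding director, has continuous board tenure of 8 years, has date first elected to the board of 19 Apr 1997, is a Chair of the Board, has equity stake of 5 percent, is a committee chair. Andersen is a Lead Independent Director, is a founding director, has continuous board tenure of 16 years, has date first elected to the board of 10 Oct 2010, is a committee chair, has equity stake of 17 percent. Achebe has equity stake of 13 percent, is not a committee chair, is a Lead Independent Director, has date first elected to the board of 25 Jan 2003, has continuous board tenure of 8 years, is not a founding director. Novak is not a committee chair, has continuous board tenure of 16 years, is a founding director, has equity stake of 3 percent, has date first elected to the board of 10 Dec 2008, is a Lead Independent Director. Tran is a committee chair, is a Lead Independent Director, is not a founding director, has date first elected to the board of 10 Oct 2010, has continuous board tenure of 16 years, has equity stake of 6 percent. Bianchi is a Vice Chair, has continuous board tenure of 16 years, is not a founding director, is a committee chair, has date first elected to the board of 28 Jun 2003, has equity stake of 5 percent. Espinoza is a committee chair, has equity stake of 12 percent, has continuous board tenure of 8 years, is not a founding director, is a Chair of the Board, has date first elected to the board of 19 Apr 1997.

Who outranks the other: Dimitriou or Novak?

Dimitriou

By board role: Dimitriou and Espinoza (Chair of the Board); then Bianchi (Vice Chair); then Achebe, Tran, Andersen and Novak (Lead Independent Director).
Dimitriou and Espinoza both have continuous board tenure 8 years, so the next rule applies.
Dimitriou and Espinoza are each a committee chair, so the next rule applies.
Dimitriou and Espinoza both have date first elected to the board 19 Apr 1997, so the next rule applies.
Among Dimitriou and Espinoza, by equity stake (lower first): Dimitriou (5 percent) before Espinoza (12 percent).
Among Achebe, Tran, Andersen and Novak, by continuous board tenure (lower first): Achebe (8 years) before Tran, Andersen and Novak (16 years).
Among Tran, Andersen and Novak, a committee chair before not a committee chair: Tran and Andersen (a committee chair) before Novak (not a committee chair).
Tran and Andersen both have date first elected to the board 10 Oct 2010, so the next rule applies.
Among Tran and Andersen, by equity stake (lower first): Tran (6 percent) before Andersen (17 percent).
So Dimitriou takes precedence.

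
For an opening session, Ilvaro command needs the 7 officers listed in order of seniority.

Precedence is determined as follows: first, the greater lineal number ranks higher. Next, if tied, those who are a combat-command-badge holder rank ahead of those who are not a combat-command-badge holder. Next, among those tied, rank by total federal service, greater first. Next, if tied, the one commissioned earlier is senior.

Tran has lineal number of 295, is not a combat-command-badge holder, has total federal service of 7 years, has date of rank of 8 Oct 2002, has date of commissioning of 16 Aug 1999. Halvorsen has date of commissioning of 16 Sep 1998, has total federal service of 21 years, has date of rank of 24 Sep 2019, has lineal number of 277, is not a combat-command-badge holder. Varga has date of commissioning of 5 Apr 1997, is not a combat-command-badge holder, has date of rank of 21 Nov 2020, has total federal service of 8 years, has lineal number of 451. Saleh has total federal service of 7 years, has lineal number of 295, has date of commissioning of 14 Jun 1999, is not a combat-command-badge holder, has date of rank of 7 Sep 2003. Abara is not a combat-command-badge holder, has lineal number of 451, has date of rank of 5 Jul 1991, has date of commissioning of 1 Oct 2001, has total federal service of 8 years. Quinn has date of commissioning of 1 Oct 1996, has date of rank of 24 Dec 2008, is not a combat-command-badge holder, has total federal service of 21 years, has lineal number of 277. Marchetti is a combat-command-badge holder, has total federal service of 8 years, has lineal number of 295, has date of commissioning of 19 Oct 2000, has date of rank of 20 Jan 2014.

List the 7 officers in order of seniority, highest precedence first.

Varga, Abara, Marchetti, Saleh, Tran, Quinn, Halvorsen

By lineal number (higher first): Varga and Abara (both 451); then Marchetti, Saleh and Tran (each 295); then Quinn and Halvorsen (both 277).
Varga and Abara are each not a combat-command-badge holder, so the next rule applies.
Varga and Abara both have total federal service 8 years, so the next rule applies.
Among Varga and Abara, by date of commissioning (earlier first): Varga (5 Apr 1997) before Abara (1 Oct 2001).
Among Marchetti, Saleh and Tran, a combat-command-badge holder before not a combat-command-badge holder: Marchetti (a combat-command-badge holder) before Saleh and Tran (not a combat-command-badge holder).
Saleh and Tran both have total federal service 7 years, so the next rule applies.
Among Saleh and Tran, by date of commissioning (earlier first): Saleh (14 Jun 1999) before Tran (16 Aug 1999).
Quinn and Halvorsen are each not a combat-command-badge holder, so the next rule applies.
Quinn and Halvorsen both have total federal service 21 years, so the next rule applies.
Among Quinn and Halvorsen, by date of commissioning (earlier first): Quinn (1 Oct 1996) before Halvorsen (16 Sep 1998).
Full order: Varga, Abara, Marchetti, Saleh, Tran, Quinn, Halvorsen.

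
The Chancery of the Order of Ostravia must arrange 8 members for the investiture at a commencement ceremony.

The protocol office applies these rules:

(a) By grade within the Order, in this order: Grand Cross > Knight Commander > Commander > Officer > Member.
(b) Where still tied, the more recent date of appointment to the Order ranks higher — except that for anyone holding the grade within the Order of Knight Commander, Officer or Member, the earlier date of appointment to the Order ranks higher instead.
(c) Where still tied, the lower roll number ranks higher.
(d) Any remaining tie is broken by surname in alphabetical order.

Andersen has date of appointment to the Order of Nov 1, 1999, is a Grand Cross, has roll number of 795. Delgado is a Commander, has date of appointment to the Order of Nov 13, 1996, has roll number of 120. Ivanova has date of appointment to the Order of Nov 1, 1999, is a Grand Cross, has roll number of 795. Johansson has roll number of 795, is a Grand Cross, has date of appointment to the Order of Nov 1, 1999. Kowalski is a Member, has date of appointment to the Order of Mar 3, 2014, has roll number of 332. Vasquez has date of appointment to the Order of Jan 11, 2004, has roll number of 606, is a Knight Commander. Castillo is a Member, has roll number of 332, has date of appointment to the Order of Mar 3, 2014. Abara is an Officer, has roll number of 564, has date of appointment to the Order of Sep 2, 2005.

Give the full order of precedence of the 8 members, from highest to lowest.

By grade within the Order: Andersen, Ivanova and Johansson (Grand Cross); then Vasquez (Knight Commander); then Delgado (Commander); then Abara (Officer); then Castillo and Kowalski (Member).
Andersen, Ivanova and Johansson all have date of appointment to the Order Nov 1, 1999, so the next rule applies.
Andersen, Ivanova and Johansson all have roll number 795, so the next rule applies.
Among Andersen, Ivanova and Johansson, alphabetically by surname: Andersen before Ivanova before Johansson.
Castillo and Kowalski both have date of appointment to the Order Mar 3, 2014, so the next rule applies.
Castillo and Kowalski both have roll number 332, so the next rule applies.
Among Castillo and Kowalski, alphabetically by surname: Castillo before Kowalski.
Full order: Andersen, Ivanova, Johansson, Vasquez, Delgado, Abara, Castillo, Kowalski.

Andersen, Ivanova, Johansson, Vasquez, Delgado, Abara, Castillo, Kowalski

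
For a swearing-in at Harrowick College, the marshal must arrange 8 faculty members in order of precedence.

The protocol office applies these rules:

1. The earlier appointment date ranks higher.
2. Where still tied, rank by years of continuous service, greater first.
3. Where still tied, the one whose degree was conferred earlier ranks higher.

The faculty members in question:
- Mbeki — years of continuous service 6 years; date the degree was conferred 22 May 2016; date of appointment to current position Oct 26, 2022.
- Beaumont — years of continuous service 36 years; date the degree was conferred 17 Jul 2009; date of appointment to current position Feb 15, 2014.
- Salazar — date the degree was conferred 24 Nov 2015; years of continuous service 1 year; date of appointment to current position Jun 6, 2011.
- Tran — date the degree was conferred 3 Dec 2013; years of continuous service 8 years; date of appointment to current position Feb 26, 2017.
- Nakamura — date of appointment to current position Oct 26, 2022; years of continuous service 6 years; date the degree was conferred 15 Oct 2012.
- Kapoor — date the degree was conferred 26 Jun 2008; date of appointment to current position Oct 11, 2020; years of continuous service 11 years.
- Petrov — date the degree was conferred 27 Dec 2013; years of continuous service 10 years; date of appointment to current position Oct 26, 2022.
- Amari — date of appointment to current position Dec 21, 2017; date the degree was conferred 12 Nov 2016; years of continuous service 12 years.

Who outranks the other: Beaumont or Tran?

By date of appointment to current position (earlier first): Salazar (Jun 6, 2011); then Beaumont (Feb 15, 2014); then Tran (Feb 26, 2017); then Amari (Dec 21, 2017); then Kapoor (Oct 11, 2020); then Petrov, Nakamura and Mbeki (each Oct 26, 2022).
Among Petrov, Nakamura and Mbeki, by years of continuous service (higher first): Petrov (10 years) before Nakamura and Mbeki (6 years).
Among Nakamura and Mbeki, by date the degree was conferred (earlier first): Nakamura (15 Oct 2012) before Mbeki (22 May 2016).
So Beaumont takes precedence.

Beaumont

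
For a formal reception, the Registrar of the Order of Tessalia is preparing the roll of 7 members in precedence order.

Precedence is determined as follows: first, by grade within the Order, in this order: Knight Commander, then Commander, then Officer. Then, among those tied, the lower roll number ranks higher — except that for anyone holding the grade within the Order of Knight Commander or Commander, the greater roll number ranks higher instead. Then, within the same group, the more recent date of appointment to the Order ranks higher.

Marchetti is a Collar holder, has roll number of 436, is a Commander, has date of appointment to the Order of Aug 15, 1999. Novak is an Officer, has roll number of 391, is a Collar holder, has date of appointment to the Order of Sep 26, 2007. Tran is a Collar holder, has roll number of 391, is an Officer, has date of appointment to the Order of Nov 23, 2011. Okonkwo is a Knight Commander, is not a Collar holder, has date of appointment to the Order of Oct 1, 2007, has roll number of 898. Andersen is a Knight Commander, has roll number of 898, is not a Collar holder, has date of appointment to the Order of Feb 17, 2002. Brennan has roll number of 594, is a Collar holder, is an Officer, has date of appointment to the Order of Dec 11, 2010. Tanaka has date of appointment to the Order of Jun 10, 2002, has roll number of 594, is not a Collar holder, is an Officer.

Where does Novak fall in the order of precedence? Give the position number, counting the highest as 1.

5

By grade within the Order: Okonkwo and Andersen (Knight Commander); then Marchetti (Commander); then Tran, Novak, Brennan and Tanaka (Officer).
Okonkwo and Andersen both have roll number 898, so the next rule applies.
Among Okonkwo and Andersen, by date of appointment to the Order (later first): Okonkwo (Oct 1, 2007) before Andersen (Feb 17, 2002).
Among Tran, Novak, Brennan and Tanaka, by roll number (lower first): Tran and Novak (391) before Brennan and Tanaka (594).
Among Tran and Novak, by date of appointment to the Order (later first): Tran (Nov 23, 2011) before Novak (Sep 26, 2007).
Among Brennan and Tanaka, by date of appointment to the Order (later first): Brennan (Dec 11, 2010) before Tanaka (Jun 10, 2002).
Order: Okonkwo, Andersen, Marchetti, Tran, Novak, Brennan, Tanaka. So position 5.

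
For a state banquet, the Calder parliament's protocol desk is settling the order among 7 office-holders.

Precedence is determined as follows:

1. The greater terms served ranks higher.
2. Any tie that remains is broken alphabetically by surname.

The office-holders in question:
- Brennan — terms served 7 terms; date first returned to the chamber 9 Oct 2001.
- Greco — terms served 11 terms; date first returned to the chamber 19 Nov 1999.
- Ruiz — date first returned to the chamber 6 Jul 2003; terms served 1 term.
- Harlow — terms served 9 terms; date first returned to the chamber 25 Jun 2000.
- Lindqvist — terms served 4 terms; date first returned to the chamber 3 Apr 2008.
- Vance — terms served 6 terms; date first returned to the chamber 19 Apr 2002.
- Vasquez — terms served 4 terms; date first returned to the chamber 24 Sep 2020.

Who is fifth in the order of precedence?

By terms served (higher first): Greco (11 terms); then Harlow (9 terms); then Brennan (7 terms); then Vance (6 terms); then Lindqvist and Vasquez (both 4 terms); then Ruiz (1 term).
Among Lindqvist and Vasquez, alphabetically by surname: Lindqvist before Vasquez.
Order: Greco, Harlow, Brennan, Vance, Lindqvist, Vasquez, Ruiz.

Lindqvist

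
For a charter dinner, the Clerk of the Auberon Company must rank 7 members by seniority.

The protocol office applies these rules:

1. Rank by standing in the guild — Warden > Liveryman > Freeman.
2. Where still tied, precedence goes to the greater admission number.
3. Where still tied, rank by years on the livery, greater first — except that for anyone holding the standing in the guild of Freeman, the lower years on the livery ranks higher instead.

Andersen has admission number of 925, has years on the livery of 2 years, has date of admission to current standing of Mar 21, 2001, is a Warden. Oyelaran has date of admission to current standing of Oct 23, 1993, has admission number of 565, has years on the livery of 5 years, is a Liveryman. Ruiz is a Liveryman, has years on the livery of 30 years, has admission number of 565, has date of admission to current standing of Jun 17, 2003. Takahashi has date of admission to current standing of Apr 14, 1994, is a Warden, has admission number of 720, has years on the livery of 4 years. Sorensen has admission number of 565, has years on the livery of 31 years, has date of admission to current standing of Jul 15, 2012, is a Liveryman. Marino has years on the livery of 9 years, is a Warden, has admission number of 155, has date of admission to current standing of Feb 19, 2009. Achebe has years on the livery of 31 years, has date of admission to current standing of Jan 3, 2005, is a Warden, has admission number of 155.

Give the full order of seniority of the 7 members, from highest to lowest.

Andersen, Takahashi, Achebe, Marino, Sorensen, Ruiz, Oyelaran

By standing in the guild: Andersen, Takahashi, Achebe and Marino (Warden); then Sorensen, Ruiz and Oyelaran (Liveryman).
Among Andersen, Takahashi, Achebe and Marino, by admission number (higher first): Andersen (925) before Takahashi (720) before Achebe and Marino (155).
Among Achebe and Marino, by years on the livery (higher first): Achebe (31 years) before Marino (9 years).
Sorensen, Ruiz and Oyelaran all have admission number 565, so the next rule applies.
Among Sorensen, Ruiz and Oyelaran, by years on the livery (higher first): Sorensen (31 years) before Ruiz (30 years) before Oyelaran (5 years).
Full order: Andersen, Takahashi, Achebe, Marino, Sorensen, Ruiz, Oyelaran.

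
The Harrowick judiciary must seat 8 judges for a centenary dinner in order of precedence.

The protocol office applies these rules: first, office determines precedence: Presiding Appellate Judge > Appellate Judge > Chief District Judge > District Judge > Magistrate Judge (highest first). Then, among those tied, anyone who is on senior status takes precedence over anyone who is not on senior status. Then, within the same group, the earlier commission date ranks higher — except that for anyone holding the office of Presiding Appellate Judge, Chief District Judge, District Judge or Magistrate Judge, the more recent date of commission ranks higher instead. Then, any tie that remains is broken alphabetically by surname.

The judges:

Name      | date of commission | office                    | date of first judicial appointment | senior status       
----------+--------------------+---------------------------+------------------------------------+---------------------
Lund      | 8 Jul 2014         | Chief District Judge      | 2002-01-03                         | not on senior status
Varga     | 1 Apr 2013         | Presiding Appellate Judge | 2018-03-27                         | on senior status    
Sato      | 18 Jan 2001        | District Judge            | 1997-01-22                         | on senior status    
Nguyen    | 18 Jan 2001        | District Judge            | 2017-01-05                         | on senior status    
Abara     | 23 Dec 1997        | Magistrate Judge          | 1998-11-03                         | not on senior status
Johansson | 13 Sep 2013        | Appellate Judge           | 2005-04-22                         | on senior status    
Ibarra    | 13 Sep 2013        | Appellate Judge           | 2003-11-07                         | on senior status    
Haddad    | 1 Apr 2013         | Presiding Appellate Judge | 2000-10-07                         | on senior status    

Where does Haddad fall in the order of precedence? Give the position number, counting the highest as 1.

By office: Haddad and Varga (Presiding Appellate Judge); then Ibarra and Johansson (Appellate Judge); then Lund (Chief District Judge); then Nguyen and Sato (District Judge); then Abara (Magistrate Judge).
Haddad and Varga are each on senior status, so the next rule applies.
Haddad and Varga both have date of commission 1 Apr 2013, so the next rule applies.
Among Haddad and Varga, alphabetically by surname: Haddad before Varga.
Ibarra and Johansson are each on senior status, so the next rule applies.
Ibarra and Johansson both have date of commission 13 Sep 2013, so the next rule applies.
Among Ibarra and Johansson, alphabetically by surname: Ibarra before Johansson.
Nguyen and Sato are each on senior status, so the next rule applies.
Nguyen and Sato both have date of commission 18 Jan 2001, so the next rule applies.
Among Nguyen and Sato, alphabetically by surname: Nguyen before Sato.
Order: Haddad, Varga, Ibarra, Johansson, Lund, Nguyen, Sato, Abara. So position 1.

1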